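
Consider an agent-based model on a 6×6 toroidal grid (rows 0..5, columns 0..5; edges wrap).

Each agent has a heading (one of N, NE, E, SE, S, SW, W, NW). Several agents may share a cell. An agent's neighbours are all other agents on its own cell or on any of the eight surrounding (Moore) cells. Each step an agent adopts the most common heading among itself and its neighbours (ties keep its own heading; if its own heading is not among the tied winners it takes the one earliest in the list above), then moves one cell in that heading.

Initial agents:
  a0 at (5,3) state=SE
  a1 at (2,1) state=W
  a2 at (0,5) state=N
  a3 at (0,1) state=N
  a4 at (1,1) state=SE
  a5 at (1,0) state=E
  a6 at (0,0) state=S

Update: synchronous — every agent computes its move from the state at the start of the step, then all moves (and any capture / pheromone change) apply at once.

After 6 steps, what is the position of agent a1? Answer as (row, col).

t=1: a0@(0,4):SE a1@(2,0):W a2@(5,5):N a3@(5,1):N a4@(2,2):SE a5@(0,0):N a6@(5,0):N
t=2: a0@(1,5):SE a1@(2,5):W a2@(4,5):N a3@(4,1):N a4@(3,3):SE a5@(5,0):N a6@(4,0):N
t=3: a0@(2,0):SE a1@(2,4):W a2@(3,5):N a3@(3,1):N a4@(4,4):SE a5@(4,0):N a6@(3,0):N
t=4: a0@(1,0):N a1@(2,3):W a2@(2,5):N a3@(2,1):N a4@(5,5):SE a5@(3,0):N a6@(2,0):N
t=5: a0@(0,0):N a1@(2,2):W a2@(1,5):N a3@(1,1):N a4@(0,0):SE a5@(2,0):N a6@(1,0):N
t=6: a0@(5,0):N a1@(2,1):W a2@(0,5):N a3@(0,1):N a4@(5,0):N a5@(1,0):N a6@(0,0):N

(2, 1)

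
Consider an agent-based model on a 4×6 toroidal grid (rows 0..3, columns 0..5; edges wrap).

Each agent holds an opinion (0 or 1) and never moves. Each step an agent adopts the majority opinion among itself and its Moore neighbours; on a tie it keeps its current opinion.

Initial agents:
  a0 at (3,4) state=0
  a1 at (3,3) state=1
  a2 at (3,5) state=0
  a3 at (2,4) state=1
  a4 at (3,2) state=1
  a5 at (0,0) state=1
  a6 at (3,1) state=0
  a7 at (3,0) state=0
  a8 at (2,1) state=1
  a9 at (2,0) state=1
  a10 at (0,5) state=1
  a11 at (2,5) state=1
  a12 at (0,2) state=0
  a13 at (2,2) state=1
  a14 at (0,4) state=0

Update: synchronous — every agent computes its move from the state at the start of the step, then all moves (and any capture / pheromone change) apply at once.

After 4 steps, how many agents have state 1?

15

t=1: a0@(3,4):1 a1@(3,3):1 a2@(3,5):1 a3@(2,4):1 a4@(3,2):1 a5@(0,0):0 a6@(3,1):1 a7@(3,0):1 a8@(2,1):1 a9@(2,0):1 a10@(0,5):0 a11@(2,5):1 a12@(0,2):0 a13@(2,2):1 a14@(0,4):0
t=2: a0@(3,4):1 a1@(3,3):1 a2@(3,5):1 a3@(2,4):1 a4@(3,2):1 a5@(0,0):1 a6@(3,1):1 a7@(3,0):1 a8@(2,1):1 a9@(2,0):1 a10@(0,5):0 a11@(2,5):1 a12@(0,2):1 a13@(2,2):1 a14@(0,4):1
t=3: a0@(3,4):1 a1@(3,3):1 a2@(3,5):1 a3@(2,4):1 a4@(3,2):1 a5@(0,0):1 a6@(3,1):1 a7@(3,0):1 a8@(2,1):1 a9@(2,0):1 a10@(0,5):1 a11@(2,5):1 a12@(0,2):1 a13@(2,2):1 a14@(0,4):1
t=4: (unchanged — steady state)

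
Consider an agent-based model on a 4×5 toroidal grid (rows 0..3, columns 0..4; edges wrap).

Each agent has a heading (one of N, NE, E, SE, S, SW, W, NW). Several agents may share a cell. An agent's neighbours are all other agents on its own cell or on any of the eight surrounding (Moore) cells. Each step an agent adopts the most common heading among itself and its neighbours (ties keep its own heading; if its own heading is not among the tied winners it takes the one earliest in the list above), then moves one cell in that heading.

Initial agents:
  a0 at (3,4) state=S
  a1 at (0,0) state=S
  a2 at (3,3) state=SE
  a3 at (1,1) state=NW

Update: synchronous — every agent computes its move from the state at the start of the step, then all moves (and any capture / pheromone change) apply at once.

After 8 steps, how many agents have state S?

t=1: a0@(0,4):S a1@(1,0):S a2@(0,4):SE a3@(0,0):NW
t=2: a0@(1,4):S a1@(2,0):S a2@(1,4):S a3@(1,0):S
t=3: a0@(2,4):S a1@(3,0):S a2@(2,4):S a3@(2,0):S
t=4: a0@(3,4):S a1@(0,0):S a2@(3,4):S a3@(3,0):S
t=5: a0@(0,4):S a1@(1,0):S a2@(0,4):S a3@(0,0):S
t=6: a0@(1,4):S a1@(2,0):S a2@(1,4):S a3@(1,0):S
t=7: a0@(2,4):S a1@(3,0):S a2@(2,4):S a3@(2,0):S
t=8: a0@(3,4):S a1@(0,0):S a2@(3,4):S a3@(3,0):S

4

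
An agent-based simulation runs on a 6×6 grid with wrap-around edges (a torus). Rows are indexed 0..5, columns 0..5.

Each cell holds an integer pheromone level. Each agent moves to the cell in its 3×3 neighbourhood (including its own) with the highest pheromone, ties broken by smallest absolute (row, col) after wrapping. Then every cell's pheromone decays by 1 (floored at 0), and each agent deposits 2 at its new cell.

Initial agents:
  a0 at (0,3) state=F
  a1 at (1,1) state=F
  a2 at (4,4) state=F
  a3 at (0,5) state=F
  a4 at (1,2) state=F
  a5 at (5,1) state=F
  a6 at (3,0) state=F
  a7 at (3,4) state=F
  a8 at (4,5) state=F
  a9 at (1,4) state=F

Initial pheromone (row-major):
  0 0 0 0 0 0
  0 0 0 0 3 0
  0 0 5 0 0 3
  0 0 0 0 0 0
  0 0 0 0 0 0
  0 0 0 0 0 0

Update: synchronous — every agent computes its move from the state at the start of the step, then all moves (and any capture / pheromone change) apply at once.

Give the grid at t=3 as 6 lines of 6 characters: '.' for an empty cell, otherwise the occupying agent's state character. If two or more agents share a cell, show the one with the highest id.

F.....
....F.
..F...
......
......
......

t=1: a0@(1,4) a1@(2,2) a2@(3,3) a3@(1,4) a4@(2,2) a5@(0,0) a6@(2,5) a7@(2,5) a8@(3,0) a9@(1,4) | pheromone: 2 0 0 0 0 0 / 0 0 0 0 8 0 / 0 0 8 0 0 6 / 2 0 0 2 0 0 / 0 0 0 0 0 0 / 0 0 0 0 0 0
t=2: a0@(1,4) a1@(2,2) a2@(2,2) a3@(1,4) a4@(2,2) a5@(0,0) a6@(1,4) a7@(1,4) a8@(2,5) a9@(1,4) | pheromone: 3 0 0 0 0 0 / 0 0 0 0 17 0 / 0 0 13 0 0 7 / 1 0 0 1 0 0 / 0 0 0 0 0 0 / 0 0 0 0 0 0
t=3: a0@(1,4) a1@(2,2) a2@(2,2) a3@(1,4) a4@(2,2) a5@(0,0) a6@(1,4) a7@(1,4) a8@(1,4) a9@(1,4) | pheromone: 4 0 0 0 0 0 / 0 0 0 0 28 0 / 0 0 18 0 0 6 / 0 0 0 0 0 0 / 0 0 0 0 0 0 / 0 0 0 0 0 0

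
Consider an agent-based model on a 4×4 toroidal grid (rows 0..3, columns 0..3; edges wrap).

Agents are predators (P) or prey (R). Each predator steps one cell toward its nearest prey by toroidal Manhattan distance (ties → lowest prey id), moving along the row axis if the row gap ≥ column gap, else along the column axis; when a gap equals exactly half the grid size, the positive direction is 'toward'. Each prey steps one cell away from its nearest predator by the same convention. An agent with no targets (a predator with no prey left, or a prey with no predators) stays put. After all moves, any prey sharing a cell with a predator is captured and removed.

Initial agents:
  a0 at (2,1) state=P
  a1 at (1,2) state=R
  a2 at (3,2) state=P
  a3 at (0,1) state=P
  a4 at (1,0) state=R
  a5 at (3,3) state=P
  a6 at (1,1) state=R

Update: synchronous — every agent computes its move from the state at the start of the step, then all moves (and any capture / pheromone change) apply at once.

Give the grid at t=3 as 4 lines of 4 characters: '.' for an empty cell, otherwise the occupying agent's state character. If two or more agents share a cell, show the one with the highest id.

....
....
.R..
PP..

t=1: a0@(1,1):P a2@(0,2):P a3@(1,1):P a4@(0,0):R a5@(0,3):P a6@(0,1):R
t=2: a0@(0,1):P a2@(0,1):P a3@(0,1):P a5@(0,0):P a6@(3,1):R
t=3: a0@(3,1):P a2@(3,1):P a3@(3,1):P a5@(3,0):P a6@(2,1):R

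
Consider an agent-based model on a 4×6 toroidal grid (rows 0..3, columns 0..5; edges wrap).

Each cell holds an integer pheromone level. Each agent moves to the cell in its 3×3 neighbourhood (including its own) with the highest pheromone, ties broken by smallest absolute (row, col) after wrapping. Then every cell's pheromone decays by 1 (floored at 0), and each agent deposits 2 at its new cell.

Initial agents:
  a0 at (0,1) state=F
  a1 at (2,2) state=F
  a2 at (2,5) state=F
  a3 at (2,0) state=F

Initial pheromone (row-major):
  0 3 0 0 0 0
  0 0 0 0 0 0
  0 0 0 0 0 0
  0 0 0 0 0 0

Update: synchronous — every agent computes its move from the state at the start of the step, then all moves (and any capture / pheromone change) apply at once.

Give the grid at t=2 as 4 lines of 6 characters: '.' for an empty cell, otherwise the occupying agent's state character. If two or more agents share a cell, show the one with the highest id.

.F....
......
......
......

t=1: a0@(0,1) a1@(1,1) a2@(1,0) a3@(1,0) | pheromone: 0 4 0 0 0 0 / 4 2 0 0 0 0 / 0 0 0 0 0 0 / 0 0 0 0 0 0
t=2: a0@(0,1) a1@(0,1) a2@(0,1) a3@(0,1) | pheromone: 0 11 0 0 0 0 / 3 1 0 0 0 0 / 0 0 0 0 0 0 / 0 0 0 0 0 0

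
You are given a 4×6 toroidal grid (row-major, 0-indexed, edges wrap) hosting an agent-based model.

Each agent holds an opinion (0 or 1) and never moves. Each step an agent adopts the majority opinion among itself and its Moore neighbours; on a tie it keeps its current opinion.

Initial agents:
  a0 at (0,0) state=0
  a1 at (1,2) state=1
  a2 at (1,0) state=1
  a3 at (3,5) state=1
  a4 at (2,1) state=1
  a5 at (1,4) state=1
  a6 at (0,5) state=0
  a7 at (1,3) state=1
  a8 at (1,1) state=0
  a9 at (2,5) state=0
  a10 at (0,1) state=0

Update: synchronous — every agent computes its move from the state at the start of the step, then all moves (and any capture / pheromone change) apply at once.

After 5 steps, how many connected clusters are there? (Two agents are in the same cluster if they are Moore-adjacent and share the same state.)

2

t=1: a0@(0,0):0 a1@(1,2):1 a2@(1,0):0 a3@(3,5):0 a4@(2,1):1 a5@(1,4):1 a6@(0,5):1 a7@(1,3):1 a8@(1,1):0 a9@(2,5):1 a10@(0,1):0
t=2: a0@(0,0):0 a1@(1,2):1 a2@(1,0):0 a3@(3,5):0 a4@(2,1):1 a5@(1,4):1 a6@(0,5):0 a7@(1,3):1 a8@(1,1):0 a9@(2,5):1 a10@(0,1):0
t=3: (unchanged — steady state)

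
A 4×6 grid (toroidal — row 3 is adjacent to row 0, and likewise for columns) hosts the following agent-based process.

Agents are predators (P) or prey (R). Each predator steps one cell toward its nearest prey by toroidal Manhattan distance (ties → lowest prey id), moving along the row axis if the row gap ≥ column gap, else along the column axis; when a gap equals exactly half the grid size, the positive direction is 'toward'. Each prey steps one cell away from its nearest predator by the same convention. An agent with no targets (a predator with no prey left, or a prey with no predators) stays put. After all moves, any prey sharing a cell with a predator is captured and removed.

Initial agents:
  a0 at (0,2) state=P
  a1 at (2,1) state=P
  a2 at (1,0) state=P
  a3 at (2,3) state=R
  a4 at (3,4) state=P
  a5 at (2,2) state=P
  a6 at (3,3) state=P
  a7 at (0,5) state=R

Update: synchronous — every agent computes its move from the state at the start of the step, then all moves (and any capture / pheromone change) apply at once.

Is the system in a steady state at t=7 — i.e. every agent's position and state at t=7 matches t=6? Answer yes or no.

t=1: a0@(1,2):P a1@(2,2):P a2@(0,0):P a4@(2,4):P a5@(2,3):P a6@(2,3):P a7@(3,5):R
t=2: a0@(1,3):P a1@(2,3):P a2@(3,0):P a4@(3,4):P a5@(2,4):P a6@(2,4):P a7@(2,5):R
t=3: a0@(1,4):P a1@(2,4):P a2@(2,0):P a4@(2,4):P a5@(2,5):P a6@(2,5):P
t=4: (unchanged — steady state)

yes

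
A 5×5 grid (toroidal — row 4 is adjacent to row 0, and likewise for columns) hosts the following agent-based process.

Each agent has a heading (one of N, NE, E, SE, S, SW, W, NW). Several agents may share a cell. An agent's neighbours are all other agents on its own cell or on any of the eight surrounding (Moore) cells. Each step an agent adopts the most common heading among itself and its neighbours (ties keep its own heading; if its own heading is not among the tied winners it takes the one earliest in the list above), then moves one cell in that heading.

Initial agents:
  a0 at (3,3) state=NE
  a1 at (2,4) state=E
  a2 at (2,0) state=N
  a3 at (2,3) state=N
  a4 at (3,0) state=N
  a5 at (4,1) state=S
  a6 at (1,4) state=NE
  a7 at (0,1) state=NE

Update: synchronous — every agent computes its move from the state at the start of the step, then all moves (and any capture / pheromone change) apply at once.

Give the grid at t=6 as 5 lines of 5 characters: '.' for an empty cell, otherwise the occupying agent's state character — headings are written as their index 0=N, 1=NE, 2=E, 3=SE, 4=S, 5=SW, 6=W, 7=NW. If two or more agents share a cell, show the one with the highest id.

t=1: a0@(2,4):NE a1@(1,4):N a2@(1,0):N a3@(1,4):NE a4@(2,0):N a5@(0,1):S a6@(0,4):N a7@(4,2):NE
t=2: a0@(1,4):N a1@(0,4):N a2@(0,0):N a3@(0,4):N a4@(1,0):N a5@(1,1):S a6@(4,4):N a7@(3,3):NE
t=3: a0@(0,4):N a1@(4,4):N a2@(4,0):N a3@(4,4):N a4@(0,0):N a5@(0,1):N a6@(3,4):N a7@(2,4):NE
t=4: a0@(4,4):N a1@(3,4):N a2@(3,0):N a3@(3,4):N a4@(4,0):N a5@(4,1):N a6@(2,4):N a7@(1,0):NE
t=5: a0@(3,4):N a1@(2,4):N a2@(2,0):N a3@(2,4):N a4@(3,0):N a5@(3,1):N a6@(1,4):N a7@(0,1):NE
t=6: a0@(2,4):N a1@(1,4):N a2@(1,0):N a3@(1,4):N a4@(2,0):N a5@(2,1):N a6@(0,4):N a7@(4,2):NE

....0
0...0
00..0
.....
..1..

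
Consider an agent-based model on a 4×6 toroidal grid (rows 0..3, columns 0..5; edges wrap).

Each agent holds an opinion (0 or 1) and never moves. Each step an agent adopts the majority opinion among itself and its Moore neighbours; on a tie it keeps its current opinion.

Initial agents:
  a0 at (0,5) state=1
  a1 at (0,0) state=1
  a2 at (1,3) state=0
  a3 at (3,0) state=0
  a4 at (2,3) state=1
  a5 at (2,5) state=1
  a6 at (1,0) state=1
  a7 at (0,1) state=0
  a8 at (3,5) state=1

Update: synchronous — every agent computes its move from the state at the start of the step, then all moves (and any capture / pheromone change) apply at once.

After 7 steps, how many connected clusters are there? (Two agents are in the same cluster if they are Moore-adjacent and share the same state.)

3

t=1: a0@(0,5):1 a1@(0,0):1 a2@(1,3):0 a3@(3,0):1 a4@(2,3):1 a5@(2,5):1 a6@(1,0):1 a7@(0,1):0 a8@(3,5):1
t=2: a0@(0,5):1 a1@(0,0):1 a2@(1,3):0 a3@(3,0):1 a4@(2,3):1 a5@(2,5):1 a6@(1,0):1 a7@(0,1):1 a8@(3,5):1
t=3: (unchanged — steady state)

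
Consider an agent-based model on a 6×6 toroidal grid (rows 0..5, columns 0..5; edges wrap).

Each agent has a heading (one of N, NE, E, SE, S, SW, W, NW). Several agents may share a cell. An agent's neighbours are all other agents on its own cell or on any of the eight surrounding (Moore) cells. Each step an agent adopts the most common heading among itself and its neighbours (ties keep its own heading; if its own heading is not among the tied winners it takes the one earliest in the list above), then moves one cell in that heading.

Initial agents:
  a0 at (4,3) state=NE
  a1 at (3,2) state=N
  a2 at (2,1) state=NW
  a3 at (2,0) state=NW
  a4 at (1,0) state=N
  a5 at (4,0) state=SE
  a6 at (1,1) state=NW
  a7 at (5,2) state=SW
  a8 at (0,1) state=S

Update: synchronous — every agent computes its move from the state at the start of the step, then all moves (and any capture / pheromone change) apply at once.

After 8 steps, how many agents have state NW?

t=1: a0@(3,4):NE a1@(2,2):N a2@(1,0):NW a3@(1,5):NW a4@(0,5):NW a5@(5,1):SE a6@(0,0):NW a7@(0,1):SW a8@(1,1):S
t=2: a0@(2,5):NE a1@(1,2):N a2@(0,5):NW a3@(0,4):NW a4@(5,4):NW a5@(0,2):SE a6@(5,5):NW a7@(5,0):NW a8@(0,0):NW
t=3: a0@(1,0):NE a1@(0,2):N a2@(5,4):NW a3@(5,3):NW a4@(4,3):NW a5@(1,3):SE a6@(4,4):NW a7@(4,5):NW a8@(5,5):NW
t=4: a0@(0,1):NE a1@(5,2):N a2@(4,3):NW a3@(4,2):NW a4@(3,2):NW a5@(2,4):SE a6@(3,3):NW a7@(3,4):NW a8@(4,4):NW
t=5: a0@(5,2):NE a1@(4,1):NW a2@(3,2):NW a3@(3,1):NW a4@(2,1):NW a5@(1,3):NW a6@(2,2):NW a7@(2,3):NW a8@(3,3):NW
t=6: a0@(4,3):NE a1@(3,0):NW a2@(2,1):NW a3@(2,0):NW a4@(1,0):NW a5@(0,2):NW a6@(1,1):NW a7@(1,2):NW a8@(2,2):NW
t=7: a0@(3,4):NE a1@(2,5):NW a2@(1,0):NW a3@(1,5):NW a4@(0,5):NW a5@(5,1):NW a6@(0,0):NW a7@(0,1):NW a8@(1,1):NW
t=8: a0@(2,5):NE a1@(1,4):NW a2@(0,5):NW a3@(0,4):NW a4@(5,4):NW a5@(4,0):NW a6@(5,5):NW a7@(5,0):NW a8@(0,0):NW

8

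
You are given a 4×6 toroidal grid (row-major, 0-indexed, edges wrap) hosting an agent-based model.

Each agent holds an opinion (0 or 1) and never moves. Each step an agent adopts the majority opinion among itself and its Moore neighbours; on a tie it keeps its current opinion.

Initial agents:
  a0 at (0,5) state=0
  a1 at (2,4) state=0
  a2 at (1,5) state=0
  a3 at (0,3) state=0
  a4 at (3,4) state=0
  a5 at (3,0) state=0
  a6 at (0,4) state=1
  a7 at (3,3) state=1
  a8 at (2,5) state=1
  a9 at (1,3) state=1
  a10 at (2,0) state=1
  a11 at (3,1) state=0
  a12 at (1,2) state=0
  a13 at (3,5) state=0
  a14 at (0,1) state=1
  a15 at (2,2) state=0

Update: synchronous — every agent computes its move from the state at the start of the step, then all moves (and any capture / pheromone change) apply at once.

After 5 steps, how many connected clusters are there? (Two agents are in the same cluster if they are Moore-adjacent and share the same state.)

t=1: a0@(0,5):0 a1@(2,4):0 a2@(1,5):0 a3@(0,3):0 a4@(3,4):0 a5@(3,0):0 a6@(0,4):0 a7@(3,3):0 a8@(2,5):0 a9@(1,3):0 a10@(2,0):0 a11@(3,1):0 a12@(1,2):0 a13@(3,5):0 a14@(0,1):0 a15@(2,2):0
t=2: (unchanged — steady state)

1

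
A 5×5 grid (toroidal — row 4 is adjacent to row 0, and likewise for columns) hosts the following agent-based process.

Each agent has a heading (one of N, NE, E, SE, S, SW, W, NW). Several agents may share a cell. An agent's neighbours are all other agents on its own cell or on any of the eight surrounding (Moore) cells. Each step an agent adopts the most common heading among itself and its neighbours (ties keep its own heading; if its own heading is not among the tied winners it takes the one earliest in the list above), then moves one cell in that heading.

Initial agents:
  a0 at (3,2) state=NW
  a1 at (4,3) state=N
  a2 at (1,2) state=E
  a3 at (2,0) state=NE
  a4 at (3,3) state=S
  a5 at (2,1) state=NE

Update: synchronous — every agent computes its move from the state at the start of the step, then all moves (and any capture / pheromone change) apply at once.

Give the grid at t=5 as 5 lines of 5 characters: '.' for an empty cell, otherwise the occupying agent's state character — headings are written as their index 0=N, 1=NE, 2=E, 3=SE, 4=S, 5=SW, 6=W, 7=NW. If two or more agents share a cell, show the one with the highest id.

t=1: a0@(2,1):NW a1@(3,3):N a2@(1,3):E a3@(1,1):NE a4@(4,3):S a5@(1,2):NE
t=2: a0@(1,2):NE a1@(2,3):N a2@(1,4):E a3@(0,2):NE a4@(0,3):S a5@(0,3):NE
t=3: a0@(0,3):NE a1@(1,3):N a2@(1,0):E a3@(4,3):NE a4@(4,4):NE a5@(4,4):NE
t=4: a0@(4,4):NE a1@(0,3):N a2@(1,1):E a3@(3,4):NE a4@(3,0):NE a5@(3,0):NE
t=5: a0@(3,0):NE a1@(4,3):N a2@(1,2):E a3@(2,0):NE a4@(2,1):NE a5@(2,1):NE

.....
..2..
11...
1....
...0.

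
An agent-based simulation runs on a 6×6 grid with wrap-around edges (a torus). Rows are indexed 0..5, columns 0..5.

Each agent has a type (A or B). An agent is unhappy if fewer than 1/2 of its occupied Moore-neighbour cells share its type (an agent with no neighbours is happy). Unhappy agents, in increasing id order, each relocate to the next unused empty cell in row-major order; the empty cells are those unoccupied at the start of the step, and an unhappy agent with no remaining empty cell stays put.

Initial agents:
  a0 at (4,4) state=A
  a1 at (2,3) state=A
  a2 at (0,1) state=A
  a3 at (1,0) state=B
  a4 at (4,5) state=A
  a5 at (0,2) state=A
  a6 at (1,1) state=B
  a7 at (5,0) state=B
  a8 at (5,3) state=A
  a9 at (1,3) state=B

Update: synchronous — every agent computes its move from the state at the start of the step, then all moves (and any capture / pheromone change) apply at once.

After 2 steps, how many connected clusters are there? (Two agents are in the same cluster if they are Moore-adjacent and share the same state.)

t=1: a0@(4,4):A a1@(0,0):A a2@(0,3):A a3@(1,0):B a4@(4,5):A a5@(0,2):A a6@(0,4):B a7@(0,5):B a8@(5,3):A a9@(1,2):B
t=2: a0@(4,4):A a1@(0,1):A a2@(0,3):A a3@(1,0):B a4@(4,5):A a5@(0,2):A a6@(1,1):B a7@(0,5):B a8@(5,3):A a9@(1,3):B

3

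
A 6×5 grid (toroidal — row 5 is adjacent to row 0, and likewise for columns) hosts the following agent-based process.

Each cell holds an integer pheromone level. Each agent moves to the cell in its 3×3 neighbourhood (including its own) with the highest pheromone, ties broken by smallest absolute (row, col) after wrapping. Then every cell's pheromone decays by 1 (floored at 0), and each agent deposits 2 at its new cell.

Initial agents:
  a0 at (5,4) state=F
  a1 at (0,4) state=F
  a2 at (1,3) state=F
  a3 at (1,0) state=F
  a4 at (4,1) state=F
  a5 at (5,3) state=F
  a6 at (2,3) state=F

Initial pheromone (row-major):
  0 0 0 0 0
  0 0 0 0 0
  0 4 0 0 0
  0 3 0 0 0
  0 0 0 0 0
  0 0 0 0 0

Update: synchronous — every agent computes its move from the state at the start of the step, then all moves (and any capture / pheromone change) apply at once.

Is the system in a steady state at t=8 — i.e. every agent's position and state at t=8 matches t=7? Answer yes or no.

yes

t=1: a0@(0,0) a1@(0,0) a2@(0,2) a3@(2,1) a4@(3,1) a5@(0,2) a6@(1,2) | pheromone: 4 0 4 0 0 / 0 0 2 0 0 / 0 5 0 0 0 / 0 4 0 0 0 / 0 0 0 0 0 / 0 0 0 0 0
t=2: a0@(0,0) a1@(0,0) a2@(0,2) a3@(2,1) a4@(2,1) a5@(0,2) a6@(2,1) | pheromone: 7 0 7 0 0 / 0 0 1 0 0 / 0 10 0 0 0 / 0 3 0 0 0 / 0 0 0 0 0 / 0 0 0 0 0
t=3: a0@(0,0) a1@(0,0) a2@(0,2) a3@(2,1) a4@(2,1) a5@(0,2) a6@(2,1) | pheromone: 10 0 10 0 0 / 0 0 0 0 0 / 0 15 0 0 0 / 0 2 0 0 0 / 0 0 0 0 0 / 0 0 0 0 0
t=4: a0@(0,0) a1@(0,0) a2@(0,2) a3@(2,1) a4@(2,1) a5@(0,2) a6@(2,1) | pheromone: 13 0 13 0 0 / 0 0 0 0 0 / 0 20 0 0 0 / 0 1 0 0 0 / 0 0 0 0 0 / 0 0 0 0 0
t=5: a0@(0,0) a1@(0,0) a2@(0,2) a3@(2,1) a4@(2,1) a5@(0,2) a6@(2,1) | pheromone: 16 0 16 0 0 / 0 0 0 0 0 / 0 25 0 0 0 / 0 0 0 0 0 / 0 0 0 0 0 / 0 0 0 0 0
t=6: a0@(0,0) a1@(0,0) a2@(0,2) a3@(2,1) a4@(2,1) a5@(0,2) a6@(2,1) | pheromone: 19 0 19 0 0 / 0 0 0 0 0 / 0 30 0 0 0 / 0 0 0 0 0 / 0 0 0 0 0 / 0 0 0 0 0
t=7: a0@(0,0) a1@(0,0) a2@(0,2) a3@(2,1) a4@(2,1) a5@(0,2) a6@(2,1) | pheromone: 22 0 22 0 0 / 0 0 0 0 0 / 0 35 0 0 0 / 0 0 0 0 0 / 0 0 0 0 0 / 0 0 0 0 0
t=8: a0@(0,0) a1@(0,0) a2@(0,2) a3@(2,1) a4@(2,1) a5@(0,2) a6@(2,1) | pheromone: 25 0 25 0 0 / 0 0 0 0 0 / 0 40 0 0 0 / 0 0 0 0 0 / 0 0 0 0 0 / 0 0 0 0 0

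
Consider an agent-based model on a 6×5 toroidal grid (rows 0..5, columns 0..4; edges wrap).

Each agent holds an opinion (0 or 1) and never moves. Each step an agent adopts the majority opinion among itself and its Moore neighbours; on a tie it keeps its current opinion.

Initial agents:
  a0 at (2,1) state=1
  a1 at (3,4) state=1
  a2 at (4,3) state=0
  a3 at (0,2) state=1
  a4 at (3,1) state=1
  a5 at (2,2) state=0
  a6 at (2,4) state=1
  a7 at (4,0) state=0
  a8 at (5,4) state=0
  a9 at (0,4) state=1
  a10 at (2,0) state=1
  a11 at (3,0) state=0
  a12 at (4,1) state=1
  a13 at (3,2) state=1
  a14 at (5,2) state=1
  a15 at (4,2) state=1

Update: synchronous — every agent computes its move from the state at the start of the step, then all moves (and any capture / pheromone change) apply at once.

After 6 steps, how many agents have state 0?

0

t=1: a0@(2,1):1 a1@(3,4):1 a2@(4,3):1 a3@(0,2):1 a4@(3,1):1 a5@(2,2):1 a6@(2,4):1 a7@(4,0):0 a8@(5,4):0 a9@(0,4):1 a10@(2,0):1 a11@(3,0):1 a12@(4,1):1 a13@(3,2):1 a14@(5,2):1 a15@(4,2):1
t=2: a0@(2,1):1 a1@(3,4):1 a2@(4,3):1 a3@(0,2):1 a4@(3,1):1 a5@(2,2):1 a6@(2,4):1 a7@(4,0):1 a8@(5,4):0 a9@(0,4):1 a10@(2,0):1 a11@(3,0):1 a12@(4,1):1 a13@(3,2):1 a14@(5,2):1 a15@(4,2):1
t=3: a0@(2,1):1 a1@(3,4):1 a2@(4,3):1 a3@(0,2):1 a4@(3,1):1 a5@(2,2):1 a6@(2,4):1 a7@(4,0):1 a8@(5,4):1 a9@(0,4):1 a10@(2,0):1 a11@(3,0):1 a12@(4,1):1 a13@(3,2):1 a14@(5,2):1 a15@(4,2):1
t=4: (unchanged — steady state)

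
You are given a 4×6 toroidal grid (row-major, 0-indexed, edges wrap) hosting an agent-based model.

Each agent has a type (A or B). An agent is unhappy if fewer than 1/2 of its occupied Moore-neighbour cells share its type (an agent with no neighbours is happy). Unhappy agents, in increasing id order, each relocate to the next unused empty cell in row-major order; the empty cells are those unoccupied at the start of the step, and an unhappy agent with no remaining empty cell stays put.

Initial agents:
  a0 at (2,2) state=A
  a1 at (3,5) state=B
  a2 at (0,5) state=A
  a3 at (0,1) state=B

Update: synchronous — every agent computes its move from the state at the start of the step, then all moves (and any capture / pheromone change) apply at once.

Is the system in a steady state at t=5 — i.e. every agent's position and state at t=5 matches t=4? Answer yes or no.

t=1: a0@(2,2):A a1@(0,0):B a2@(0,2):A a3@(0,1):B
t=2: a0@(2,2):A a1@(0,0):B a2@(0,3):A a3@(0,1):B
t=3: (unchanged — steady state)

yes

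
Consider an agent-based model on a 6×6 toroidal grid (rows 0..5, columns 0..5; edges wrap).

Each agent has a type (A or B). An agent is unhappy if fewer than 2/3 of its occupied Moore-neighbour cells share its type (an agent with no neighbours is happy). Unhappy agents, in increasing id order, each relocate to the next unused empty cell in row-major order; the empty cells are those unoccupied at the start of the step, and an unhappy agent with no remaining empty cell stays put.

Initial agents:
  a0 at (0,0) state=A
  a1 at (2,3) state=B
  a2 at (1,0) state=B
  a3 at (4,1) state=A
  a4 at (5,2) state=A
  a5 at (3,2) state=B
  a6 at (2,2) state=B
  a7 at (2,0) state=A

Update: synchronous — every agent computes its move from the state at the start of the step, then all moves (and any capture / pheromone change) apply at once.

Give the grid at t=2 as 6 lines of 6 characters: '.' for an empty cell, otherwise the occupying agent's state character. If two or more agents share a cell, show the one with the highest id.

A..AAB
......
..BB..
..B...
......
..A...

t=1: a0@(0,1):A a1@(2,3):B a2@(0,2):B a3@(0,3):A a4@(5,2):A a5@(3,2):B a6@(2,2):B a7@(0,4):A
t=2: a0@(0,0):A a1@(2,3):B a2@(0,5):B a3@(0,3):A a4@(5,2):A a5@(3,2):B a6@(2,2):B a7@(0,4):A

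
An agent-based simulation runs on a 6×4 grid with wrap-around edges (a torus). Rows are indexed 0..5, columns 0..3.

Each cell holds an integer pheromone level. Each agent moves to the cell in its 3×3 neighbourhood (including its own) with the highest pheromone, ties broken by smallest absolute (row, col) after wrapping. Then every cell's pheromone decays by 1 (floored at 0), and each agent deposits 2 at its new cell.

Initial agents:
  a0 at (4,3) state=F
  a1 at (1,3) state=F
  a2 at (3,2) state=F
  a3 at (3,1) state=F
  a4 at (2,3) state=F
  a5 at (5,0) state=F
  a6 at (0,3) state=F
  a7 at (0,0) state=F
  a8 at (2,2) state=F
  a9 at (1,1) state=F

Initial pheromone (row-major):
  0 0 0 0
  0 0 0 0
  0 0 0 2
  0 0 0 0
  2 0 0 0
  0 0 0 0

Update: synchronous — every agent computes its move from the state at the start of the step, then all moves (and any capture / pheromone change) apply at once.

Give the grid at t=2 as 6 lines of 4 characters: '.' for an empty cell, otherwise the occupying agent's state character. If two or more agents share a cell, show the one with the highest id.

F...
....
...F
....
F...
....

t=1: a0@(4,0) a1@(2,3) a2@(2,3) a3@(4,0) a4@(2,3) a5@(4,0) a6@(0,0) a7@(0,0) a8@(2,3) a9@(0,0) | pheromone: 6 0 0 0 / 0 0 0 0 / 0 0 0 9 / 0 0 0 0 / 7 0 0 0 / 0 0 0 0
t=2: a0@(4,0) a1@(2,3) a2@(2,3) a3@(4,0) a4@(2,3) a5@(4,0) a6@(0,0) a7@(0,0) a8@(2,3) a9@(0,0) | pheromone: 11 0 0 0 / 0 0 0 0 / 0 0 0 16 / 0 0 0 0 / 12 0 0 0 / 0 0 0 0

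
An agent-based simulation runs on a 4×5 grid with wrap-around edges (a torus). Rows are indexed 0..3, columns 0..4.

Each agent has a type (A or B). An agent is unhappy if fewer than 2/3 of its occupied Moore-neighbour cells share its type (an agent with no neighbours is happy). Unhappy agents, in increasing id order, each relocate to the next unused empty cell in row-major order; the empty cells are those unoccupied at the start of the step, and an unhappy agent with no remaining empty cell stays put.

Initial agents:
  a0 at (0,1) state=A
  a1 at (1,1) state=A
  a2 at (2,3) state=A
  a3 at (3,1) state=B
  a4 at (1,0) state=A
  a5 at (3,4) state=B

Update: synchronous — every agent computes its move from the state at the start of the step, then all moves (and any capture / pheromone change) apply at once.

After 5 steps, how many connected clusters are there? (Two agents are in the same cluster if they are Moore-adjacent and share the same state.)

t=1: a0@(0,1):A a1@(1,1):A a2@(0,0):A a3@(0,2):B a4@(1,0):A a5@(0,3):B
t=2: a0@(0,1):A a1@(1,1):A a2@(0,0):A a3@(0,4):B a4@(1,0):A a5@(0,3):B
t=3: a0@(0,1):A a1@(1,1):A a2@(0,0):A a3@(0,2):B a4@(1,0):A a5@(0,3):B
t=4: a0@(0,1):A a1@(1,1):A a2@(0,0):A a3@(0,4):B a4@(1,0):A a5@(0,3):B
t=5: a0@(0,1):A a1@(1,1):A a2@(0,0):A a3@(0,2):B a4@(1,0):A a5@(0,3):B

2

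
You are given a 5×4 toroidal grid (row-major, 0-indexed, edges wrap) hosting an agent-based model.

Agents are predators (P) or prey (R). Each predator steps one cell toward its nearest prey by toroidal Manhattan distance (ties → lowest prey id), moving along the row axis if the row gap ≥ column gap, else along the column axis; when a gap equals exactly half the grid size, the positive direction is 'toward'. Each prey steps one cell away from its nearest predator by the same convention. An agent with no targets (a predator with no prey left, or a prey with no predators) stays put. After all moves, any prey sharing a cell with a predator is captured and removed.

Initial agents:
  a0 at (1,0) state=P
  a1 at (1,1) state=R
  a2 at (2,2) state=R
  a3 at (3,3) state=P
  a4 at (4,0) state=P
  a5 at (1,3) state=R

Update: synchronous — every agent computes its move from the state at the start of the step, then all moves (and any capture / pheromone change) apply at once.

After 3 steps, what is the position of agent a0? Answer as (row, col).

t=1: a0@(1,1):P a1@(1,2):R a2@(1,2):R a3@(2,3):P a4@(0,0):P a5@(1,2):R
t=2: a0@(1,2):P a3@(1,3):P a4@(0,1):P
t=3: (unchanged — steady state)

(1, 2)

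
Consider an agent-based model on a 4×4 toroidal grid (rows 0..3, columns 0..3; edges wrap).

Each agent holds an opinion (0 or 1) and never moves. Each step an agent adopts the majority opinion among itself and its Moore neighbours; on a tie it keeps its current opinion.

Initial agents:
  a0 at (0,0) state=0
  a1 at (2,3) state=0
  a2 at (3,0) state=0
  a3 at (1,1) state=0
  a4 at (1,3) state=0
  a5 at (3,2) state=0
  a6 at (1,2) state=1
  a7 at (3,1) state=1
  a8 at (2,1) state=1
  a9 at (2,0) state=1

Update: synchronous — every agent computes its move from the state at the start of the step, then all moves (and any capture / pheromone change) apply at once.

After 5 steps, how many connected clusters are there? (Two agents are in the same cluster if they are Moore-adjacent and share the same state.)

t=1: a0@(0,0):0 a1@(2,3):0 a2@(3,0):0 a3@(1,1):1 a4@(1,3):0 a5@(3,2):0 a6@(1,2):0 a7@(3,1):1 a8@(2,1):1 a9@(2,0):0
t=2: a0@(0,0):0 a1@(2,3):0 a2@(3,0):0 a3@(1,1):0 a4@(1,3):0 a5@(3,2):0 a6@(1,2):0 a7@(3,1):0 a8@(2,1):0 a9@(2,0):0
t=3: (unchanged — steady state)

1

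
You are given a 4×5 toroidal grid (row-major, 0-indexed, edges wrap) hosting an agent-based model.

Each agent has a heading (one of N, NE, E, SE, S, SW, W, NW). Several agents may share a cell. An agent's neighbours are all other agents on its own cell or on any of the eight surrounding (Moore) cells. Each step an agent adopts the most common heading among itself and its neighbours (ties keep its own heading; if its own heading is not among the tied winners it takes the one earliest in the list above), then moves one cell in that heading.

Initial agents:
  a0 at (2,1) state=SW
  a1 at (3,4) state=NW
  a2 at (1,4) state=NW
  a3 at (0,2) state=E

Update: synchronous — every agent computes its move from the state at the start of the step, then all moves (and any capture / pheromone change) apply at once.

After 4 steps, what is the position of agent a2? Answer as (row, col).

t=1: a0@(3,0):SW a1@(2,3):NW a2@(0,3):NW a3@(0,3):E
t=2: a0@(0,4):SW a1@(1,2):NW a2@(3,2):NW a3@(0,4):E
t=3: a0@(1,3):SW a1@(0,1):NW a2@(2,1):NW a3@(0,0):E
t=4: a0@(2,2):SW a1@(3,0):NW a2@(1,0):NW a3@(0,1):E

(1, 0)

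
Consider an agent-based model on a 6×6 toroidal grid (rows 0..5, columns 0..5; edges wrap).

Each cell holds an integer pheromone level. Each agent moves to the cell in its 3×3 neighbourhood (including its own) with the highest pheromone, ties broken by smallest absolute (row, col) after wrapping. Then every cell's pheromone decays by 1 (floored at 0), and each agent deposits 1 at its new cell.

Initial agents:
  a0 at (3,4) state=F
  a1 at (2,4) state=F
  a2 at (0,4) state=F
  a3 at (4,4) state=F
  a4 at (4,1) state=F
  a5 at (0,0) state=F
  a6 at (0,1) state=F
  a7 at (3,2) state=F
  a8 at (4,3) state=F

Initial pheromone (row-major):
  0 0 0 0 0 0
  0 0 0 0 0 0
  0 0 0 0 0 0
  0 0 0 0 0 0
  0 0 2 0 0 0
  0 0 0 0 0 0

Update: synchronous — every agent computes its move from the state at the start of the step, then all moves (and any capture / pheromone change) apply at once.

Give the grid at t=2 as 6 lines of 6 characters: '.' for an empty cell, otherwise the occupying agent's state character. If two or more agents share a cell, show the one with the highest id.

t=1: a0@(2,3) a1@(1,3) a2@(0,3) a3@(3,3) a4@(4,2) a5@(0,0) a6@(0,0) a7@(4,2) a8@(4,2) | pheromone: 2 0 0 1 0 0 / 0 0 0 1 0 0 / 0 0 0 1 0 0 / 0 0 0 1 0 0 / 0 0 4 0 0 0 / 0 0 0 0 0 0
t=2: a0@(1,3) a1@(0,3) a2@(0,3) a3@(4,2) a4@(4,2) a5@(0,0) a6@(0,0) a7@(4,2) a8@(4,2) | pheromone: 3 0 0 2 0 0 / 0 0 0 1 0 0 / 0 0 0 0 0 0 / 0 0 0 0 0 0 / 0 0 7 0 0 0 / 0 0 0 0 0 0

F..F..
...F..
......
......
..F...
......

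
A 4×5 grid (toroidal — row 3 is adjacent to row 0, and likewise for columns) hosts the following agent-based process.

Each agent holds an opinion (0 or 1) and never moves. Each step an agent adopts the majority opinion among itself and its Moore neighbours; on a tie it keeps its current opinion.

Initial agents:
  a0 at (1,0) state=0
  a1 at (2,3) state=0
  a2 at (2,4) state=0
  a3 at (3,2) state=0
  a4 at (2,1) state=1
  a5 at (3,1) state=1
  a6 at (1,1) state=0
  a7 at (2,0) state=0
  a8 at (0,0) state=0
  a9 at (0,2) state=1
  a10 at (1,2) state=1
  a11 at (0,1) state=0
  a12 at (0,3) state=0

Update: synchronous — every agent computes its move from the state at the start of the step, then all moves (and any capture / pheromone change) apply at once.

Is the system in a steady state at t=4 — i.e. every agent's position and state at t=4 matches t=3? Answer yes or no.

t=1: a0@(1,0):0 a1@(2,3):0 a2@(2,4):0 a3@(3,2):0 a4@(2,1):0 a5@(3,1):0 a6@(1,1):0 a7@(2,0):0 a8@(0,0):0 a9@(0,2):0 a10@(1,2):0 a11@(0,1):0 a12@(0,3):0
t=2: (unchanged — steady state)

yes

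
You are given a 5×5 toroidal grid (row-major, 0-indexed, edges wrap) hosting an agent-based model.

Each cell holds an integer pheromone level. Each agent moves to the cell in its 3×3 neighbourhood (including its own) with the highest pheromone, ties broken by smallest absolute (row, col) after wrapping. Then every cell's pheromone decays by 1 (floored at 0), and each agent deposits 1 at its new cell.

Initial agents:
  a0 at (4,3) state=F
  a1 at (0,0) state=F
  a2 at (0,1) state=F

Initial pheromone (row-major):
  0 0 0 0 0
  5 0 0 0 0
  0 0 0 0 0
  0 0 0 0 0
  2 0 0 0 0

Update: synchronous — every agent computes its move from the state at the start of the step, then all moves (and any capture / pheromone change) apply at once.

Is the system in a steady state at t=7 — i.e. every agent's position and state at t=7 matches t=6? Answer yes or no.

t=1: a0@(0,2) a1@(1,0) a2@(1,0) | pheromone: 0 0 1 0 0 / 6 0 0 0 0 / 0 0 0 0 0 / 0 0 0 0 0 / 1 0 0 0 0
t=2: a0@(0,2) a1@(1,0) a2@(1,0) | pheromone: 0 0 1 0 0 / 7 0 0 0 0 / 0 0 0 0 0 / 0 0 0 0 0 / 0 0 0 0 0
t=3: a0@(0,2) a1@(1,0) a2@(1,0) | pheromone: 0 0 1 0 0 / 8 0 0 0 0 / 0 0 0 0 0 / 0 0 0 0 0 / 0 0 0 0 0
t=4: a0@(0,2) a1@(1,0) a2@(1,0) | pheromone: 0 0 1 0 0 / 9 0 0 0 0 / 0 0 0 0 0 / 0 0 0 0 0 / 0 0 0 0 0
t=5: a0@(0,2) a1@(1,0) a2@(1,0) | pheromone: 0 0 1 0 0 / 10 0 0 0 0 / 0 0 0 0 0 / 0 0 0 0 0 / 0 0 0 0 0
t=6: a0@(0,2) a1@(1,0) a2@(1,0) | pheromone: 0 0 1 0 0 / 11 0 0 0 0 / 0 0 0 0 0 / 0 0 0 0 0 / 0 0 0 0 0
t=7: a0@(0,2) a1@(1,0) a2@(1,0) | pheromone: 0 0 1 0 0 / 12 0 0 0 0 / 0 0 0 0 0 / 0 0 0 0 0 / 0 0 0 0 0

yes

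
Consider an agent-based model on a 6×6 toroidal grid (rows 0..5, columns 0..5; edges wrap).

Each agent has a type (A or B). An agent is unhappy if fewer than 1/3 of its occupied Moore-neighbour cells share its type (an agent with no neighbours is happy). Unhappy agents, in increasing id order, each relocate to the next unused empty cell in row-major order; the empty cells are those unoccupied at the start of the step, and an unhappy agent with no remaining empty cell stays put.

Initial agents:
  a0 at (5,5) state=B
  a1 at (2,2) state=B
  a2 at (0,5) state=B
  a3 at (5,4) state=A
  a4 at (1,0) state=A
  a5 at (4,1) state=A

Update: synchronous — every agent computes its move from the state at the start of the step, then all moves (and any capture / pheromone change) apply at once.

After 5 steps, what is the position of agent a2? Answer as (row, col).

(0, 5)

t=1: a0@(5,5):B a1@(2,2):B a2@(0,5):B a3@(0,0):A a4@(0,1):A a5@(4,1):A
t=2: (unchanged — steady state)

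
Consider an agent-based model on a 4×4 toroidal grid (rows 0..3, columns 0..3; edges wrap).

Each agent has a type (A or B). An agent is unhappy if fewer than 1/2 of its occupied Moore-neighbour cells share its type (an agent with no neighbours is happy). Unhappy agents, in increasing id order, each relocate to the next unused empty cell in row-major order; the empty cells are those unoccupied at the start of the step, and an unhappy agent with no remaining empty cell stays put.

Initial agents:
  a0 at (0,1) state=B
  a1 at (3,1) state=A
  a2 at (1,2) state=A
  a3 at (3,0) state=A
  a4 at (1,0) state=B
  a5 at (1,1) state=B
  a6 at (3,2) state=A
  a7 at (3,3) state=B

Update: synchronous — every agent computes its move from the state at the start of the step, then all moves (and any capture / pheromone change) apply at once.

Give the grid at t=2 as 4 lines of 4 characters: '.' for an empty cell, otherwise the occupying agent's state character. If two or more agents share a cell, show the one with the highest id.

t=1: a0@(0,0):B a1@(3,1):A a2@(0,2):A a3@(0,3):A a4@(1,0):B a5@(1,1):B a6@(1,3):A a7@(2,0):B
t=2: a0@(0,1):B a1@(1,2):A a2@(0,2):A a3@(0,3):A a4@(1,0):B a5@(1,1):B a6@(2,1):A a7@(2,0):B

.BAA
BBA.
BA..
....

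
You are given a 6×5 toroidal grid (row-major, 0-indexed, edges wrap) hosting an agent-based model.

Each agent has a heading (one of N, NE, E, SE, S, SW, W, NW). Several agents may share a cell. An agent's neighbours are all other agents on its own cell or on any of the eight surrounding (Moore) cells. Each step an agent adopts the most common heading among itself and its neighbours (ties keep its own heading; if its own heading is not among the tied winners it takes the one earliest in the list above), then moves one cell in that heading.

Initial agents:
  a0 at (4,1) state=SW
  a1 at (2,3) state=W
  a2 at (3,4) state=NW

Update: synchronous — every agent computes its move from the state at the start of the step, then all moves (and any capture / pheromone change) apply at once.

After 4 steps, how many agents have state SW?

t=1: a0@(5,0):SW a1@(2,2):W a2@(2,3):NW
t=2: a0@(0,4):SW a1@(2,1):W a2@(1,2):NW
t=3: a0@(1,3):SW a1@(2,0):W a2@(0,1):NW
t=4: a0@(2,2):SW a1@(2,4):W a2@(5,0):NW

1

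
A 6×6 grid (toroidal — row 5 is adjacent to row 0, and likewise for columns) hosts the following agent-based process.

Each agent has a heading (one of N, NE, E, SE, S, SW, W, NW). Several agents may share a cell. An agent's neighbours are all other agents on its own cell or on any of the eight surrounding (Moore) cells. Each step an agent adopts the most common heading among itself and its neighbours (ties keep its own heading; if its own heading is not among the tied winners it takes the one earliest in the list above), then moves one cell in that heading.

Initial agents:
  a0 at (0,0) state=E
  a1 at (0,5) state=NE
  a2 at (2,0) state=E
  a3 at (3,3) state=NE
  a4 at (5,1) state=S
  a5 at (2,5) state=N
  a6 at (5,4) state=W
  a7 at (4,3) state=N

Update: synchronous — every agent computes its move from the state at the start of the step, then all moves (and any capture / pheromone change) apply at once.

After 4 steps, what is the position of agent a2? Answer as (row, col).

(2, 4)

t=1: a0@(0,1):E a1@(5,0):NE a2@(2,1):E a3@(2,4):NE a4@(0,1):S a5@(1,5):N a6@(5,3):W a7@(3,3):N
t=2: a0@(0,2):E a1@(4,1):NE a2@(2,2):E a3@(1,4):N a4@(1,1):S a5@(0,5):N a6@(5,2):W a7@(2,3):N
t=3: a0@(0,3):E a1@(3,2):NE a2@(2,3):E a3@(0,4):N a4@(1,2):E a5@(5,5):N a6@(5,1):W a7@(1,3):N
t=4: a0@(0,4):E a1@(2,3):NE a2@(2,4):E a3@(5,4):N a4@(1,3):E a5@(4,5):N a6@(5,0):W a7@(1,4):E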